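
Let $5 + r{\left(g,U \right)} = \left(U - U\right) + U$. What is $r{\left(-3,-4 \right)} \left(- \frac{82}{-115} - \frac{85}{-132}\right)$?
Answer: $- \frac{61797}{5060} \approx -12.213$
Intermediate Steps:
$r{\left(g,U \right)} = -5 + U$ ($r{\left(g,U \right)} = -5 + \left(\left(U - U\right) + U\right) = -5 + \left(0 + U\right) = -5 + U$)
$r{\left(-3,-4 \right)} \left(- \frac{82}{-115} - \frac{85}{-132}\right) = \left(-5 - 4\right) \left(- \frac{82}{-115} - \frac{85}{-132}\right) = - 9 \left(\left(-82\right) \left(- \frac{1}{115}\right) - - \frac{85}{132}\right) = - 9 \left(\frac{82}{115} + \frac{85}{132}\right) = \left(-9\right) \frac{20599}{15180} = - \frac{61797}{5060}$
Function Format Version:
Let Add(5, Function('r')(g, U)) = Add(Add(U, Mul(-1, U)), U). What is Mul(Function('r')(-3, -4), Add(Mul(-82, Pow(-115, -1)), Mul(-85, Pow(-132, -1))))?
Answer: Rational(-61797, 5060) ≈ -12.213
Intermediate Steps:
Function('r')(g, U) = Add(-5, U) (Function('r')(g, U) = Add(-5, Add(Add(U, Mul(-1, U)), U)) = Add(-5, Add(0, U)) = Add(-5, U))
Mul(Function('r')(-3, -4), Add(Mul(-82, Pow(-115, -1)), Mul(-85, Pow(-132, -1)))) = Mul(Add(-5, -4), Add(Mul(-82, Pow(-115, -1)), Mul(-85, Pow(-132, -1)))) = Mul(-9, Add(Mul(-82, Rational(-1, 115)), Mul(-85, Rational(-1, 132)))) = Mul(-9, Add(Rational(82, 115), Rational(85, 132))) = Mul(-9, Rational(20599, 15180)) = Rational(-61797, 5060)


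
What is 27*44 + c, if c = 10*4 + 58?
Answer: 1286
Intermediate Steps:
c = 98 (c = 40 + 58 = 98)
27*44 + c = 27*44 + 98 = 1188 + 98 = 1286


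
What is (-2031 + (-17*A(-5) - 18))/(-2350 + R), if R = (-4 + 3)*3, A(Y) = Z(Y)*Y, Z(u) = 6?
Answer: 1539/2353 ≈ 0.65406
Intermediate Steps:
A(Y) = 6*Y
R = -3 (R = -1*3 = -3)
(-2031 + (-17*A(-5) - 18))/(-2350 + R) = (-2031 + (-102*(-5) - 18))/(-2350 - 3) = (-2031 + (-17*(-30) - 18))/(-2353) = (-2031 + (510 - 18))*(-1/2353) = (-2031 + 492)*(-1/2353) = -1539*(-1/2353) = 1539/2353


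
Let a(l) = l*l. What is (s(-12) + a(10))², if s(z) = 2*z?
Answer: 5776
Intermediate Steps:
a(l) = l²
(s(-12) + a(10))² = (2*(-12) + 10²)² = (-24 + 100)² = 76² = 5776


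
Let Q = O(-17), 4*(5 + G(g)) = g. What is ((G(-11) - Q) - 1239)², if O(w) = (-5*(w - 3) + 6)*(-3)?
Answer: 13801225/16 ≈ 8.6258e+5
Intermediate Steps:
G(g) = -5 + g/4
O(w) = -63 + 15*w (O(w) = (-5*(-3 + w) + 6)*(-3) = ((15 - 5*w) + 6)*(-3) = (21 - 5*w)*(-3) = -63 + 15*w)
Q = -318 (Q = -63 + 15*(-17) = -63 - 255 = -318)
((G(-11) - Q) - 1239)² = (((-5 + (¼)*(-11)) - 1*(-318)) - 1239)² = (((-5 - 11/4) + 318) - 1239)² = ((-31/4 + 318) - 1239)² = (1241/4 - 1239)² = (-3715/4)² = 13801225/16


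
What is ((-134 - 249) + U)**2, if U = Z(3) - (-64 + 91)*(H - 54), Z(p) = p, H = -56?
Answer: 6708100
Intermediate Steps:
U = 2973 (U = 3 - (-64 + 91)*(-56 - 54) = 3 - 27*(-110) = 3 - 1*(-2970) = 3 + 2970 = 2973)
((-134 - 249) + U)**2 = ((-134 - 249) + 2973)**2 = (-383 + 2973)**2 = 2590**2 = 6708100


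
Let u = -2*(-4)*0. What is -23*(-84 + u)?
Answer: 1932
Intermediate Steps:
u = 0 (u = 8*0 = 0)
-23*(-84 + u) = -23*(-84 + 0) = -23*(-84) = 1932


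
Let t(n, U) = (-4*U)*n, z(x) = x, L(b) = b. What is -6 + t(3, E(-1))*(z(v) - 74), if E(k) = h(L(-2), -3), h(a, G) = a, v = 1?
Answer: -1758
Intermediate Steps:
E(k) = -2
t(n, U) = -4*U*n
-6 + t(3, E(-1))*(z(v) - 74) = -6 + (-4*(-2)*3)*(1 - 74) = -6 + 24*(-73) = -6 - 1752 = -1758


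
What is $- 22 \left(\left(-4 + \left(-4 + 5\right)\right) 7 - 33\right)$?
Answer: $1188$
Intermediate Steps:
$- 22 \left(\left(-4 + \left(-4 + 5\right)\right) 7 - 33\right) = - 22 \left(\left(-4 + 1\right) 7 - 33\right) = - 22 \left(\left(-3\right) 7 - 33\right) = - 22 \left(-21 - 33\right) = \left(-22\right) \left(-54\right) = 1188$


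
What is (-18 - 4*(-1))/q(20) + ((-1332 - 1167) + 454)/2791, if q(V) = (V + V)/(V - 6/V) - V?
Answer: 229139/4940070 ≈ 0.046384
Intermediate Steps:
q(V) = -V + 2*V/(V - 6/V) (q(V) = (2*V)/(V - 6/V) - V = 2*V/(V - 6/V) - V = -V + 2*V/(V - 6/V))
(-18 - 4*(-1))/q(20) + ((-1332 - 1167) + 454)/2791 = (-18 - 4*(-1))/((20*(6 - 1*20**2 + 2*20)/(-6 + 20**2))) + ((-1332 - 1167) + 454)/2791 = (-18 + 4)/((20*(6 - 1*400 + 40)/(-6 + 400))) + (-2499 + 454)*(1/2791) = -14*197/(10*(6 - 400 + 40)) - 2045*1/2791 = -14/(20*(1/394)*(-354)) - 2045/2791 = -14/(-3540/197) - 2045/2791 = -14*(-197/3540) - 2045/2791 = 1379/1770 - 2045/2791 = 229139/4940070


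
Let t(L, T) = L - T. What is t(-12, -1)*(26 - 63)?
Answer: 407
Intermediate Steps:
t(-12, -1)*(26 - 63) = (-12 - 1*(-1))*(26 - 63) = (-12 + 1)*(-37) = -11*(-37) = 407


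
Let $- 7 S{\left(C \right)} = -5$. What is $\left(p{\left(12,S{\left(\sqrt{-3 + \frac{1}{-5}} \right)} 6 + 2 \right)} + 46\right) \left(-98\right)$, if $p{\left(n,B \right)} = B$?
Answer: $-5124$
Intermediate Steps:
$S{\left(C \right)} = \frac{5}{7}$ ($S{\left(C \right)} = \left(- \frac{1}{7}\right) \left(-5\right) = \frac{5}{7}$)
$\left(p{\left(12,S{\left(\sqrt{-3 + \frac{1}{-5}} \right)} 6 + 2 \right)} + 46\right) \left(-98\right) = \left(\left(\frac{5}{7} \cdot 6 + 2\right) + 46\right) \left(-98\right) = \left(\left(\frac{30}{7} + 2\right) + 46\right) \left(-98\right) = \left(\frac{44}{7} + 46\right) \left(-98\right) = \frac{366}{7} \left(-98\right) = -5124$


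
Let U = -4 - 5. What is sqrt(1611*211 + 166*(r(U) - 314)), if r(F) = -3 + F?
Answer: sqrt(285805) ≈ 534.61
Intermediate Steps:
U = -9
sqrt(1611*211 + 166*(r(U) - 314)) = sqrt(1611*211 + 166*((-3 - 9) - 314)) = sqrt(339921 + 166*(-12 - 314)) = sqrt(339921 + 166*(-326)) = sqrt(339921 - 54116) = sqrt(285805)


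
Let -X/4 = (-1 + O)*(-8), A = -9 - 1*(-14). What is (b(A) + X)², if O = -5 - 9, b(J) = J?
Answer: 225625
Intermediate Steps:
A = 5 (A = -9 + 14 = 5)
O = -14
X = -480 (X = -4*(-1 - 14)*(-8) = -(-60)*(-8) = -4*120 = -480)
(b(A) + X)² = (5 - 480)² = (-475)² = 225625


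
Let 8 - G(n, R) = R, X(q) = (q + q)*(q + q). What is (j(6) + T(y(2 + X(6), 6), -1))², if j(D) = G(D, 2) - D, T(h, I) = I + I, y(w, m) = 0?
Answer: 4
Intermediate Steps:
X(q) = 4*q² (X(q) = (2*q)*(2*q) = 4*q²)
G(n, R) = 8 - R
T(h, I) = 2*I
j(D) = 6 - D (j(D) = (8 - 1*2) - D = (8 - 2) - D = 6 - D)
(j(6) + T(y(2 + X(6), 6), -1))² = ((6 - 1*6) + 2*(-1))² = ((6 - 6) - 2)² = (0 - 2)² = (-2)² = 4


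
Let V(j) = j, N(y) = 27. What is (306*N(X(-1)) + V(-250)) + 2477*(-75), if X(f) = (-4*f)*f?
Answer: -177763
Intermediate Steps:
X(f) = -4*f²
(306*N(X(-1)) + V(-250)) + 2477*(-75) = (306*27 - 250) + 2477*(-75) = (8262 - 250) - 185775 = 8012 - 185775 = -177763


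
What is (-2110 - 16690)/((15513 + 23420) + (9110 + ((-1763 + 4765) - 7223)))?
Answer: -9400/21911 ≈ -0.42901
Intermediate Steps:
(-2110 - 16690)/((15513 + 23420) + (9110 + ((-1763 + 4765) - 7223))) = -18800/(38933 + (9110 + (3002 - 7223))) = -18800/(38933 + (9110 - 4221)) = -18800/(38933 + 4889) = -18800/43822 = -18800*1/43822 = -9400/21911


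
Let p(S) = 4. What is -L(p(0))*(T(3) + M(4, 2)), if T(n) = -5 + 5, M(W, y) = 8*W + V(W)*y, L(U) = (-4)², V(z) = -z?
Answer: -384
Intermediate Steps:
L(U) = 16
M(W, y) = 8*W - W*y (M(W, y) = 8*W + (-W)*y = 8*W - W*y)
T(n) = 0
-L(p(0))*(T(3) + M(4, 2)) = -16*(0 + 4*(8 - 1*2)) = -16*(0 + 4*(8 - 2)) = -16*(0 + 4*6) = -16*(0 + 24) = -16*24 = -1*384 = -384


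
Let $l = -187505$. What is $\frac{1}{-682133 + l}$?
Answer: $- \frac{1}{869638} \approx -1.1499 \cdot 10^{-6}$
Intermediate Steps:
$\frac{1}{-682133 + l} = \frac{1}{-682133 - 187505} = \frac{1}{-869638} = - \frac{1}{869638}$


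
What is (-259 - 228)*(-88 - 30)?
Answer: 57466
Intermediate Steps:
(-259 - 228)*(-88 - 30) = -487*(-118) = 57466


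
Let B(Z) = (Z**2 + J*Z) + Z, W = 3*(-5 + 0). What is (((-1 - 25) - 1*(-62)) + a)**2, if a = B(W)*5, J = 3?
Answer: 741321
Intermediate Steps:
W = -15 (W = 3*(-5) = -15)
B(Z) = Z**2 + 4*Z (B(Z) = (Z**2 + 3*Z) + Z = Z**2 + 4*Z)
a = 825 (a = -15*(4 - 15)*5 = -15*(-11)*5 = 165*5 = 825)
(((-1 - 25) - 1*(-62)) + a)**2 = (((-1 - 25) - 1*(-62)) + 825)**2 = ((-26 + 62) + 825)**2 = (36 + 825)**2 = 861**2 = 741321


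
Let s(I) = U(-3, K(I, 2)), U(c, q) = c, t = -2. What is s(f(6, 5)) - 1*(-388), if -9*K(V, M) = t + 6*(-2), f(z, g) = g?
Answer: 385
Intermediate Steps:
K(V, M) = 14/9 (K(V, M) = -(-2 + 6*(-2))/9 = -(-2 - 12)/9 = -⅑*(-14) = 14/9)
s(I) = -3
s(f(6, 5)) - 1*(-388) = -3 - 1*(-388) = -3 + 388 = 385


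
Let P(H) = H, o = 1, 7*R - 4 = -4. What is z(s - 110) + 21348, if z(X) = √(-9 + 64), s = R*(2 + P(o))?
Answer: 21348 + √55 ≈ 21355.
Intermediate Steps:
R = 0 (R = 4/7 + (⅐)*(-4) = 4/7 - 4/7 = 0)
s = 0 (s = 0*(2 + 1) = 0*3 = 0)
z(X) = √55
z(s - 110) + 21348 = √55 + 21348 = 21348 + √55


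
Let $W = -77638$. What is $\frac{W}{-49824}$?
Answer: $\frac{38819}{24912} \approx 1.5582$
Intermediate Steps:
$\frac{W}{-49824} = - \frac{77638}{-49824} = \left(-77638\right) \left(- \frac{1}{49824}\right) = \frac{38819}{24912}$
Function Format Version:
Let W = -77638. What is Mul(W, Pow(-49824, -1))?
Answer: Rational(38819, 24912) ≈ 1.5582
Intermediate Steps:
Mul(W, Pow(-49824, -1)) = Mul(-77638, Pow(-49824, -1)) = Mul(-77638, Rational(-1, 49824)) = Rational(38819, 24912)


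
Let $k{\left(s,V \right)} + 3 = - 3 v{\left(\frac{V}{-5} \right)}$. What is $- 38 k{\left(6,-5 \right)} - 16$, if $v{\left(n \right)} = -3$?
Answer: $-244$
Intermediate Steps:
$k{\left(s,V \right)} = 6$ ($k{\left(s,V \right)} = -3 - -9 = -3 + 9 = 6$)
$- 38 k{\left(6,-5 \right)} - 16 = \left(-38\right) 6 - 16 = -228 - 16 = -244$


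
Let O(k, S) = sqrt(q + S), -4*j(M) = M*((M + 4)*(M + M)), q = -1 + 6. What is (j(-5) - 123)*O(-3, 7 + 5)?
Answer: -221*sqrt(17)/2 ≈ -455.60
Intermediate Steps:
q = 5
j(M) = -M**2*(4 + M)/2 (j(M) = -M*(M + 4)*(M + M)/4 = -M*(4 + M)*(2*M)/4 = -M*2*M*(4 + M)/4 = -M**2*(4 + M)/2)
O(k, S) = sqrt(5 + S)
(j(-5) - 123)*O(-3, 7 + 5) = ((1/2)*(-5)**2*(-4 - 1*(-5)) - 123)*sqrt(5 + (7 + 5)) = ((1/2)*25*(-4 + 5) - 123)*sqrt(5 + 12) = ((1/2)*25*1 - 123)*sqrt(17) = (25/2 - 123)*sqrt(17) = -221*sqrt(17)/2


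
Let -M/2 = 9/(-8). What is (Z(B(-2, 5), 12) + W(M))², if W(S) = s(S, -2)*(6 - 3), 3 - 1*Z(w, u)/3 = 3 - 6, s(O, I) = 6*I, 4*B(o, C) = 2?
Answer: 324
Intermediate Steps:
B(o, C) = ½ (B(o, C) = (¼)*2 = ½)
M = 9/4 (M = -18/(-8) = -18*(-1)/8 = -2*(-9/8) = 9/4 ≈ 2.2500)
Z(w, u) = 18 (Z(w, u) = 9 - 3*(3 - 6) = 9 - 3*(-3) = 9 + 9 = 18)
W(S) = -36 (W(S) = (6*(-2))*(6 - 3) = -12*3 = -36)
(Z(B(-2, 5), 12) + W(M))² = (18 - 36)² = (-18)² = 324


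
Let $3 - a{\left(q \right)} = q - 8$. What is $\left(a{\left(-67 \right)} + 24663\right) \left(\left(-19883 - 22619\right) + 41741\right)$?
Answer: $-18827901$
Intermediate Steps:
$a{\left(q \right)} = 11 - q$ ($a{\left(q \right)} = 3 - \left(q - 8\right) = 3 - \left(-8 + q\right) = 11 - q$)
$\left(a{\left(-67 \right)} + 24663\right) \left(\left(-19883 - 22619\right) + 41741\right) = \left(\left(11 - -67\right) + 24663\right) \left(\left(-19883 - 22619\right) + 41741\right) = \left(\left(11 + 67\right) + 24663\right) \left(\left(-19883 - 22619\right) + 41741\right) = \left(78 + 24663\right) \left(-42502 + 41741\right) = 24741 \left(-761\right) = -18827901$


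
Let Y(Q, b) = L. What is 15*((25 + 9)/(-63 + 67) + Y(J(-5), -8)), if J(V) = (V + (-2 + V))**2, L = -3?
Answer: 165/2 ≈ 82.500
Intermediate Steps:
J(V) = (-2 + 2*V)**2
Y(Q, b) = -3
15*((25 + 9)/(-63 + 67) + Y(J(-5), -8)) = 15*((25 + 9)/(-63 + 67) - 3) = 15*(34/4 - 3) = 15*(34*(1/4) - 3) = 15*(17/2 - 3) = 15*(11/2) = 165/2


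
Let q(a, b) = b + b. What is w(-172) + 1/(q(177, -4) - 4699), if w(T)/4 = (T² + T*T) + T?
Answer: 1110776687/4707 ≈ 2.3598e+5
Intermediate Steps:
q(a, b) = 2*b
w(T) = 4*T + 8*T² (w(T) = 4*((T² + T*T) + T) = 4*((T² + T²) + T) = 4*(2*T² + T) = 4*(T + 2*T²) = 4*T + 8*T²)
w(-172) + 1/(q(177, -4) - 4699) = 4*(-172)*(1 + 2*(-172)) + 1/(2*(-4) - 4699) = 4*(-172)*(1 - 344) + 1/(-8 - 4699) = 4*(-172)*(-343) + 1/(-4707) = 235984 - 1/4707 = 1110776687/4707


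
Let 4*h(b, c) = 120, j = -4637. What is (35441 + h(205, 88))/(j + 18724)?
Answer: 35471/14087 ≈ 2.5180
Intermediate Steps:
h(b, c) = 30 (h(b, c) = (¼)*120 = 30)
(35441 + h(205, 88))/(j + 18724) = (35441 + 30)/(-4637 + 18724) = 35471/14087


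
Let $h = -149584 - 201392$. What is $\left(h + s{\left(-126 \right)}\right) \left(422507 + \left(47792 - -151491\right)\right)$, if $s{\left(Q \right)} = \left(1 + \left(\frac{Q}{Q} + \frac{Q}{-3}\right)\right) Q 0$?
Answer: $-218233367040$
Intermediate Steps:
$h = -350976$ ($h = -149584 - 201392 = -350976$)
$s{\left(Q \right)} = 0$ ($s{\left(Q \right)} = \left(1 + \left(1 + Q \left(- \frac{1}{3}\right)\right)\right) 0 = \left(1 - \left(-1 + \frac{Q}{3}\right)\right) 0 = \left(2 - \frac{Q}{3}\right) 0 = 0$)
$\left(h + s{\left(-126 \right)}\right) \left(422507 + \left(47792 - -151491\right)\right) = \left(-350976 + 0\right) \left(422507 + \left(47792 - -151491\right)\right) = - 350976 \left(422507 + \left(47792 + 151491\right)\right) = - 350976 \left(422507 + 199283\right) = \left(-350976\right) 621790 = -218233367040$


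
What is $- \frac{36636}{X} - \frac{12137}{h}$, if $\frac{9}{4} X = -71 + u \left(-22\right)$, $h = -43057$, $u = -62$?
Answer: $- \frac{1177846142}{18557567} \approx -63.47$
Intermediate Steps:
$X = \frac{1724}{3}$ ($X = \frac{4 \left(-71 - -1364\right)}{9} = \frac{4 \left(-71 + 1364\right)}{9} = \frac{4}{9} \cdot 1293 = \frac{1724}{3} \approx 574.67$)
$- \frac{36636}{X} - \frac{12137}{h} = - \frac{36636}{\frac{1724}{3}} - \frac{12137}{-43057} = \left(-36636\right) \frac{3}{1724} - - \frac{12137}{43057} = - \frac{27477}{431} + \frac{12137}{43057} = - \frac{1177846142}{18557567}$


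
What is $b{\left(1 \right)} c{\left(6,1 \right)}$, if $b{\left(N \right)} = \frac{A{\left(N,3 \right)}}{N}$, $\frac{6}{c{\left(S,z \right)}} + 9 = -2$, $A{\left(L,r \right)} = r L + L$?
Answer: $- \frac{24}{11} \approx -2.1818$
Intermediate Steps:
$A{\left(L,r \right)} = L + L r$ ($A{\left(L,r \right)} = L r + L = L + L r$)
$c{\left(S,z \right)} = - \frac{6}{11}$ ($c{\left(S,z \right)} = \frac{6}{-9 - 2} = \frac{6}{-11} = 6 \left(- \frac{1}{11}\right) = - \frac{6}{11}$)
$b{\left(N \right)} = 4$ ($b{\left(N \right)} = \frac{N \left(1 + 3\right)}{N} = \frac{N 4}{N} = \frac{4 N}{N} = 4$)
$b{\left(1 \right)} c{\left(6,1 \right)} = 4 \left(- \frac{6}{11}\right) = - \frac{24}{11}$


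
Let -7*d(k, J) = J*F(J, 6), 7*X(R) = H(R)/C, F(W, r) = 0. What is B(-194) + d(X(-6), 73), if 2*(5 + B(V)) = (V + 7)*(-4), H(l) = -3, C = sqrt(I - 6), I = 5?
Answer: 369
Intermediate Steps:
C = I (C = sqrt(5 - 6) = sqrt(-1) = I ≈ 1.0*I)
B(V) = -19 - 2*V (B(V) = -5 + ((V + 7)*(-4))/2 = -5 + ((7 + V)*(-4))/2 = -5 + (-28 - 4*V)/2 = -5 + (-14 - 2*V) = -19 - 2*V)
X(R) = 3*I/7 (X(R) = (-3*(-I))/7 = (-(-3)*I)/7 = (3*I)/7 = 3*I/7)
d(k, J) = 0 (d(k, J) = -J*0/7 = -1/7*0 = 0)
B(-194) + d(X(-6), 73) = (-19 - 2*(-194)) + 0 = (-19 + 388) + 0 = 369 + 0 = 369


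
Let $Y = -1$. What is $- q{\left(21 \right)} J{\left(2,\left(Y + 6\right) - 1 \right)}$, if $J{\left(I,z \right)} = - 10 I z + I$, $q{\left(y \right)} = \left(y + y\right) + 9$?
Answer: $3978$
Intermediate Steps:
$q{\left(y \right)} = 9 + 2 y$ ($q{\left(y \right)} = 2 y + 9 = 9 + 2 y$)
$J{\left(I,z \right)} = I - 10 I z$ ($J{\left(I,z \right)} = - 10 I z + I = I - 10 I z$)
$- q{\left(21 \right)} J{\left(2,\left(Y + 6\right) - 1 \right)} = - \left(9 + 2 \cdot 21\right) 2 \left(1 - 10 \left(\left(-1 + 6\right) - 1\right)\right) = - \left(9 + 42\right) 2 \left(1 - 10 \left(5 - 1\right)\right) = - 51 \cdot 2 \left(1 - 40\right) = - 51 \cdot 2 \left(-39\right) = - 51 \left(-78\right) = \left(-1\right) \left(-3978\right) = 3978$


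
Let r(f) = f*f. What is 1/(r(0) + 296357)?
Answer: 1/296357 ≈ 3.3743e-6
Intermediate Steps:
r(f) = f²
1/(r(0) + 296357) = 1/(0² + 296357) = 1/(0 + 296357) = 1/296357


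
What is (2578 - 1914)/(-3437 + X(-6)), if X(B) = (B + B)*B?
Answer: -664/3365 ≈ -0.19733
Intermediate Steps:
X(B) = 2*B**2 (X(B) = (2*B)*B = 2*B**2)
(2578 - 1914)/(-3437 + X(-6)) = (2578 - 1914)/(-3437 + 2*(-6)**2) = 664/(-3437 + 2*36) = 664/(-3437 + 72) = 664/(-3365) = 664*(-1/3365) = -664/3365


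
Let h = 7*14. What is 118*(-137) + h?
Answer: -16068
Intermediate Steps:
h = 98
118*(-137) + h = 118*(-137) + 98 = -16166 + 98 = -16068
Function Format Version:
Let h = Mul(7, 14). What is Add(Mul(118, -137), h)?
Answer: -16068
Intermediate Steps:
h = 98
Add(Mul(118, -137), h) = Add(Mul(118, -137), 98) = Add(-16166, 98) = -16068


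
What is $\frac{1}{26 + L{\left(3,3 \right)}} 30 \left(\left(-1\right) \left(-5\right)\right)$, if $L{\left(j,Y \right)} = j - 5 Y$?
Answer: $\frac{75}{7} \approx 10.714$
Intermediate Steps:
$\frac{1}{26 + L{\left(3,3 \right)}} 30 \left(\left(-1\right) \left(-5\right)\right) = \frac{1}{26 + \left(3 - 15\right)} 30 \left(\left(-1\right) \left(-5\right)\right) = \frac{1}{26 + \left(3 - 15\right)} 30 \cdot 5 = \frac{1}{26 - 12} \cdot 30 \cdot 5 = \frac{1}{14} \cdot 30 \cdot 5 = \frac{15}{7} \cdot 5 = \frac{75}{7}$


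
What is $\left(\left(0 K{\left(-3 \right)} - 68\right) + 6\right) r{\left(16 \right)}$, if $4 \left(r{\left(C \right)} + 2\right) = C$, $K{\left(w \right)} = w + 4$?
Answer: $-124$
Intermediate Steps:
$K{\left(w \right)} = 4 + w$
$r{\left(C \right)} = -2 + \frac{C}{4}$
$\left(\left(0 K{\left(-3 \right)} - 68\right) + 6\right) r{\left(16 \right)} = \left(\left(0 \left(4 - 3\right) - 68\right) + 6\right) \left(-2 + \frac{1}{4} \cdot 16\right) = \left(\left(0 \cdot 1 - 68\right) + 6\right) \left(-2 + 4\right) = \left(\left(0 - 68\right) + 6\right) 2 = \left(-68 + 6\right) 2 = \left(-62\right) 2 = -124$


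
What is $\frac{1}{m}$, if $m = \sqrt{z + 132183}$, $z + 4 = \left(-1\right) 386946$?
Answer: $- \frac{i \sqrt{254767}}{254767} \approx - 0.0019812 i$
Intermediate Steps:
$z = -386950$ ($z = -4 - 386946 = -386950$)
$m = i \sqrt{254767}$ ($m = \sqrt{-386950 + 132183} = \sqrt{-254767} = i \sqrt{254767} \approx 504.74 i$)
$\frac{1}{m} = \frac{1}{i \sqrt{254767}} = - \frac{i \sqrt{254767}}{254767}$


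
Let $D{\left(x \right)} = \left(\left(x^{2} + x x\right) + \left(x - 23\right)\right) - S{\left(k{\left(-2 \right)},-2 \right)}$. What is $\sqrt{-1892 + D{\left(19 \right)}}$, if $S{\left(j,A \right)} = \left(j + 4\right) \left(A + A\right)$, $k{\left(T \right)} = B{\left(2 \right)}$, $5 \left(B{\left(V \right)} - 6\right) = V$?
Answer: $\frac{i \sqrt{28310}}{5} \approx 33.651 i$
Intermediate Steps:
$B{\left(V \right)} = 6 + \frac{V}{5}$
$k{\left(T \right)} = \frac{32}{5}$ ($k{\left(T \right)} = 6 + \frac{1}{5} \cdot 2 = 6 + \frac{2}{5} = \frac{32}{5}$)
$S{\left(j,A \right)} = 2 A \left(4 + j\right)$ ($S{\left(j,A \right)} = \left(4 + j\right) 2 A = 2 A \left(4 + j\right)$)
$D{\left(x \right)} = \frac{93}{5} + x + 2 x^{2}$ ($D{\left(x \right)} = \left(\left(x^{2} + x x\right) + \left(x - 23\right)\right) - 2 \left(-2\right) \left(4 + \frac{32}{5}\right) = \left(\left(x^{2} + x^{2}\right) + \left(-23 + x\right)\right) - 2 \left(-2\right) \frac{52}{5} = \left(2 x^{2} + \left(-23 + x\right)\right) - - \frac{208}{5} = \left(-23 + x + 2 x^{2}\right) + \frac{208}{5} = \frac{93}{5} + x + 2 x^{2}$)
$\sqrt{-1892 + D{\left(19 \right)}} = \sqrt{-1892 + \left(\frac{93}{5} + 19 + 2 \cdot 19^{2}\right)} = \sqrt{-1892 + \left(\frac{93}{5} + 19 + 2 \cdot 361\right)} = \sqrt{-1892 + \left(\frac{93}{5} + 19 + 722\right)} = \sqrt{-1892 + \frac{3798}{5}} = \sqrt{- \frac{5662}{5}} = \frac{i \sqrt{28310}}{5}$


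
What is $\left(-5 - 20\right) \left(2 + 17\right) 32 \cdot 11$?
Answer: $-167200$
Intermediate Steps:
$\left(-5 - 20\right) \left(2 + 17\right) 32 \cdot 11 = \left(-25\right) 19 \cdot 32 \cdot 11 = \left(-475\right) 32 \cdot 11 = \left(-15200\right) 11 = -167200$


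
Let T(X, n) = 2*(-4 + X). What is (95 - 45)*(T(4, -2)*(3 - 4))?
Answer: 0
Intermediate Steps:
T(X, n) = -8 + 2*X
(95 - 45)*(T(4, -2)*(3 - 4)) = (95 - 45)*((-8 + 2*4)*(3 - 4)) = 50*((-8 + 8)*(-1)) = 50*(0*(-1)) = 50*0 = 0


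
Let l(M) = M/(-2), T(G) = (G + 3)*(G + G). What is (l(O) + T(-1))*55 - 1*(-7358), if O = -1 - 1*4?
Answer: 14551/2 ≈ 7275.5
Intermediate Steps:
O = -5 (O = -1 - 4 = -5)
T(G) = 2*G*(3 + G) (T(G) = (3 + G)*(2*G) = 2*G*(3 + G))
l(M) = -M/2 (l(M) = M*(-½) = -M/2)
(l(O) + T(-1))*55 - 1*(-7358) = (-½*(-5) + 2*(-1)*(3 - 1))*55 - 1*(-7358) = (5/2 + 2*(-1)*2)*55 + 7358 = (5/2 - 4)*55 + 7358 = -3/2*55 + 7358 = -165/2 + 7358 = 14551/2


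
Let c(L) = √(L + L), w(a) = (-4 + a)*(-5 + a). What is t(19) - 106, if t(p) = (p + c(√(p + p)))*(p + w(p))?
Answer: 4245 + 229*2^(¾)*19^(¼) ≈ 5049.1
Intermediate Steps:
w(a) = (-5 + a)*(-4 + a)
c(L) = √2*√L (c(L) = √(2*L) = √2*√L)
t(p) = (p + 2^(¾)*p^(¼))*(20 + p² - 8*p) (t(p) = (p + √2*√(√(p + p)))*(p + (20 + p² - 9*p)) = (p + √2*√(√(2*p)))*(20 + p² - 8*p) = (p + √2*√(√2*√p))*(20 + p² - 8*p) = (p + √2*(2^(¼)*p^(¼)))*(20 + p² - 8*p) = (p + 2^(¾)*p^(¼))*(20 + p² - 8*p))
t(19) - 106 = (19² + 19*(20 + 19² - 9*19) + 2^(¾)*19^(5/4) + 2^(¾)*19^(¼)*(20 + 19² - 9*19)) - 106 = (361 + 19*(20 + 361 - 171) + 2^(¾)*(19*19^(¼)) + 2^(¾)*19^(¼)*(20 + 361 - 171)) - 106 = (361 + 19*210 + 19*2^(¾)*19^(¼) + 2^(¾)*19^(¼)*210) - 106 = (361 + 3990 + 19*2^(¾)*19^(¼) + 210*2^(¾)*19^(¼)) - 106 = (4351 + 229*2^(¾)*19^(¼)) - 106 = 4245 + 229*2^(¾)*19^(¼)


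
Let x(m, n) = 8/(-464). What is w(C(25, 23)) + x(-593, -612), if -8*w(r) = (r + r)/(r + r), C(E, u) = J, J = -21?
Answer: -33/232 ≈ -0.14224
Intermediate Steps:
x(m, n) = -1/58 (x(m, n) = 8*(-1/464) = -1/58)
C(E, u) = -21
w(r) = -⅛ (w(r) = -(r + r)/(8*(r + r)) = -2*r/(8*(2*r)) = -2*r*1/(2*r)/8 = -⅛*1 = -⅛)
w(C(25, 23)) + x(-593, -612) = -⅛ - 1/58 = -33/232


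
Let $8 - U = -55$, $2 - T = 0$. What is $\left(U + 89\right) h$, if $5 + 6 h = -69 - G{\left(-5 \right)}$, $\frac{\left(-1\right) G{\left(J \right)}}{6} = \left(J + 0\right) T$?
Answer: $- \frac{10184}{3} \approx -3394.7$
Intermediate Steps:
$T = 2$ ($T = 2 - 0 = 2 + 0 = 2$)
$U = 63$ ($U = 8 - -55 = 8 + 55 = 63$)
$G{\left(J \right)} = - 12 J$ ($G{\left(J \right)} = - 6 \left(J + 0\right) 2 = - 6 J 2 = - 6 \cdot 2 J = - 12 J$)
$h = - \frac{67}{3}$ ($h = - \frac{5}{6} + \frac{-69 - \left(-12\right) \left(-5\right)}{6} = - \frac{5}{6} + \frac{-69 - 60}{6} = - \frac{5}{6} + \frac{1}{6} \left(-129\right) = - \frac{5}{6} - \frac{43}{2} = - \frac{67}{3} \approx -22.333$)
$\left(U + 89\right) h = \left(63 + 89\right) \left(- \frac{67}{3}\right) = 152 \left(- \frac{67}{3}\right) = - \frac{10184}{3}$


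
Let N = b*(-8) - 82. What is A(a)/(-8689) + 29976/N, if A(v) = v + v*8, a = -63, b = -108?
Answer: 130452429/3397399 ≈ 38.398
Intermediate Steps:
A(v) = 9*v (A(v) = v + 8*v = 9*v)
N = 782 (N = -108*(-8) - 82 = 864 - 82 = 782)
A(a)/(-8689) + 29976/N = (9*(-63))/(-8689) + 29976/782 = -567*(-1/8689) + 29976*(1/782) = 567/8689 + 14988/391 = 130452429/3397399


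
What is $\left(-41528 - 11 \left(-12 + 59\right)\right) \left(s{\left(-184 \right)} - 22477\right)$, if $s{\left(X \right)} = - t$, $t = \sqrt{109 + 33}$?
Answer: $945045465 + 42045 \sqrt{142} \approx 9.4555 \cdot 10^{8}$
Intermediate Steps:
$t = \sqrt{142} \approx 11.916$
$s{\left(X \right)} = - \sqrt{142}$
$\left(-41528 - 11 \left(-12 + 59\right)\right) \left(s{\left(-184 \right)} - 22477\right) = \left(-41528 - 11 \left(-12 + 59\right)\right) \left(- \sqrt{142} - 22477\right) = \left(-41528 - 517\right) \left(-22477 - \sqrt{142}\right) = - 42045 \left(-22477 - \sqrt{142}\right) = 945045465 + 42045 \sqrt{142}$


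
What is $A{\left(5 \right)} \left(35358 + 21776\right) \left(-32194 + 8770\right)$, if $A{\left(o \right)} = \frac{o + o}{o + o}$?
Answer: $-1338306816$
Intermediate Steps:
$A{\left(o \right)} = 1$ ($A{\left(o \right)} = \frac{2 o}{2 o} = 2 o \frac{1}{2 o} = 1$)
$A{\left(5 \right)} \left(35358 + 21776\right) \left(-32194 + 8770\right) = 1 \left(35358 + 21776\right) \left(-32194 + 8770\right) = 1 \cdot 57134 \left(-23424\right) = 1 \left(-1338306816\right) = -1338306816$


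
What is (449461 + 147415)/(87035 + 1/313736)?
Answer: 187261488736/27306012761 ≈ 6.8579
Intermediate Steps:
(449461 + 147415)/(87035 + 1/313736) = 596876/(87035 + 1/313736) = 596876/(27306012761/313736) = 596876*(313736/27306012761) = 187261488736/27306012761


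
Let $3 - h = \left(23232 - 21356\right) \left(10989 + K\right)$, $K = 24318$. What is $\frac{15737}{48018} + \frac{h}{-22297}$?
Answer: $\frac{3180867726611}{1070657346} \approx 2970.9$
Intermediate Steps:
$h = -66235929$ ($h = 3 - \left(23232 - 21356\right) \left(10989 + 24318\right) = 3 - 1876 \cdot 35307 = 3 - 66235932 = -66235929$)
$\frac{15737}{48018} + \frac{h}{-22297} = \frac{15737}{48018} - \frac{66235929}{-22297} = 15737 \cdot \frac{1}{48018} - - \frac{66235929}{22297} = \frac{15737}{48018} + \frac{66235929}{22297} = \frac{3180867726611}{1070657346}$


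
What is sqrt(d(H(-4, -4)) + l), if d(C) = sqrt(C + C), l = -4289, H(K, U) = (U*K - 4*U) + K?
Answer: sqrt(-4289 + 2*sqrt(14)) ≈ 65.433*I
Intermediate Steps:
H(K, U) = K - 4*U + K*U (H(K, U) = (K*U - 4*U) + K = (-4*U + K*U) + K = K - 4*U + K*U)
d(C) = sqrt(2)*sqrt(C) (d(C) = sqrt(2*C) = sqrt(2)*sqrt(C))
sqrt(d(H(-4, -4)) + l) = sqrt(sqrt(2)*sqrt(-4 - 4*(-4) - 4*(-4)) - 4289) = sqrt(sqrt(2)*sqrt(-4 + 16 + 16) - 4289) = sqrt(sqrt(2)*sqrt(28) - 4289) = sqrt(sqrt(2)*(2*sqrt(7)) - 4289) = sqrt(2*sqrt(14) - 4289) = sqrt(-4289 + 2*sqrt(14))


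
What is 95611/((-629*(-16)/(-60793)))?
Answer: -5812479523/10064 ≈ -5.7755e+5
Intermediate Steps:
95611/((-629*(-16)/(-60793))) = 95611/((10064*(-1/60793))) = 95611/(-10064/60793) = 95611*(-60793/10064) = -5812479523/10064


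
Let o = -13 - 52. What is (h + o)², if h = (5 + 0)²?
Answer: 1600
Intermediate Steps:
o = -65
h = 25 (h = 5² = 25)
(h + o)² = (25 - 65)² = (-40)² = 1600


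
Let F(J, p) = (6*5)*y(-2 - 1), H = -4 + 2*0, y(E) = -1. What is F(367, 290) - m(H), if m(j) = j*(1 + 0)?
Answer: -26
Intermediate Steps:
H = -4 (H = -4 + 0 = -4)
F(J, p) = -30 (F(J, p) = (6*5)*(-1) = 30*(-1) = -30)
m(j) = j (m(j) = j*1 = j)
F(367, 290) - m(H) = -30 - 1*(-4) = -30 + 4 = -26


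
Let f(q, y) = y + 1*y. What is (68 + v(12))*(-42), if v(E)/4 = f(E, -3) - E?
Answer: 168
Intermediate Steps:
f(q, y) = 2*y (f(q, y) = y + y = 2*y)
v(E) = -24 - 4*E (v(E) = 4*(2*(-3) - E) = 4*(-6 - E) = -24 - 4*E)
(68 + v(12))*(-42) = (68 + (-24 - 4*12))*(-42) = (68 + (-24 - 48))*(-42) = (68 - 72)*(-42) = -4*(-42) = 168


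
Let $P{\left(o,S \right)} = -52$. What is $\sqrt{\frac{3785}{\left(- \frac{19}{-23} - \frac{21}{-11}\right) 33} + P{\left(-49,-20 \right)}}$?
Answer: $\frac{i \sqrt{10845543}}{1038} \approx 3.1727 i$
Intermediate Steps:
$\sqrt{\frac{3785}{\left(- \frac{19}{-23} - \frac{21}{-11}\right) 33} + P{\left(-49,-20 \right)}} = \sqrt{\frac{3785}{\left(- \frac{19}{-23} - \frac{21}{-11}\right) 33} - 52} = \sqrt{\frac{3785}{\left(\left(-19\right) \left(- \frac{1}{23}\right) - - \frac{21}{11}\right) 33} - 52} = \sqrt{\frac{3785}{\left(\frac{19}{23} + \frac{21}{11}\right) 33} - 52} = \sqrt{\frac{3785}{\frac{692}{253} \cdot 33} - 52} = \sqrt{\frac{3785}{\frac{2076}{23}} - 52} = \sqrt{3785 \cdot \frac{23}{2076} - 52} = \sqrt{\frac{87055}{2076} - 52} = \sqrt{- \frac{20897}{2076}} = \frac{i \sqrt{10845543}}{1038}$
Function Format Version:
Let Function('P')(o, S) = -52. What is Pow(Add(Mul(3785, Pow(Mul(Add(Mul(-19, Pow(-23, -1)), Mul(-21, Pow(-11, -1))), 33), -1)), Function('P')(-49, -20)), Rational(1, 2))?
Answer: Mul(Rational(1, 1038), I, Pow(10845543, Rational(1, 2))) ≈ Mul(3.1727, I)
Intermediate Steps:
Pow(Add(Mul(3785, Pow(Mul(Add(Mul(-19, Pow(-23, -1)), Mul(-21, Pow(-11, -1))), 33), -1)), Function('P')(-49, -20)), Rational(1, 2)) = Pow(Add(Mul(3785, Pow(Mul(Add(Mul(-19, Pow(-23, -1)), Mul(-21, Pow(-11, -1))), 33), -1)), -52), Rational(1, 2)) = Pow(Add(Mul(3785, Pow(Mul(Add(Mul(-19, Rational(-1, 23)), Mul(-21, Rational(-1, 11))), 33), -1)), -52), Rational(1, 2)) = Pow(Add(Mul(3785, Pow(Mul(Add(Rational(19, 23), Rational(21, 11)), 33), -1)), -52), Rational(1, 2)) = Pow(Add(Mul(3785, Pow(Mul(Rational(692, 253), 33), -1)), -52), Rational(1, 2)) = Pow(Add(Mul(3785, Pow(Rational(2076, 23), -1)), -52), Rational(1, 2)) = Pow(Add(Mul(3785, Rational(23, 2076)), -52), Rational(1, 2)) = Pow(Add(Rational(87055, 2076), -52), Rational(1, 2)) = Pow(Rational(-20897, 2076), Rational(1, 2)) = Mul(Rational(1, 1038), I, Pow(10845543, Rational(1, 2)))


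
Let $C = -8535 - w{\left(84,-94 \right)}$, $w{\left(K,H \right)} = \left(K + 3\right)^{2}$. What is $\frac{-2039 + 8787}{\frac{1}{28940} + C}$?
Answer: $- \frac{27898160}{66578537} \approx -0.41903$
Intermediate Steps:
$w{\left(K,H \right)} = \left(3 + K\right)^{2}$
$C = -16104$ ($C = -8535 - \left(3 + 84\right)^{2} = -8535 - 87^{2} = -8535 - 7569 = -16104$)
$\frac{-2039 + 8787}{\frac{1}{28940} + C} = \frac{-2039 + 8787}{\frac{1}{28940} - 16104} = \frac{6748}{\frac{1}{28940} - 16104} = \frac{6748}{- \frac{466049759}{28940}} = 6748 \left(- \frac{28940}{466049759}\right) = - \frac{27898160}{66578537}$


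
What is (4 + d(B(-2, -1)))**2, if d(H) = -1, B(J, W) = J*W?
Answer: 9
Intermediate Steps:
(4 + d(B(-2, -1)))**2 = (4 - 1)**2 = 3**2 = 9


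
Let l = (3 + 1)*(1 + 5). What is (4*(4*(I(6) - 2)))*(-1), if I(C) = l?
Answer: -352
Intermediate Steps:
l = 24 (l = 4*6 = 24)
I(C) = 24
(4*(4*(I(6) - 2)))*(-1) = (4*(4*(24 - 2)))*(-1) = (4*(4*22))*(-1) = (4*88)*(-1) = 352*(-1) = -352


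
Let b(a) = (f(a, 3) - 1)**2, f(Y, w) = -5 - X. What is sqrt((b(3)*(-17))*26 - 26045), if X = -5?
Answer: 9*I*sqrt(327) ≈ 162.75*I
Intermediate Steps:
f(Y, w) = 0 (f(Y, w) = -5 - 1*(-5) = -5 + 5 = 0)
b(a) = 1 (b(a) = (0 - 1)**2 = (-1)**2 = 1)
sqrt((b(3)*(-17))*26 - 26045) = sqrt((1*(-17))*26 - 26045) = sqrt(-17*26 - 26045) = sqrt(-442 - 26045) = sqrt(-26487) = 9*I*sqrt(327)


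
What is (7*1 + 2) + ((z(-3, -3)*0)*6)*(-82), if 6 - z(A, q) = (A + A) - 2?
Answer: 9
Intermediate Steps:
z(A, q) = 8 - 2*A (z(A, q) = 6 - ((A + A) - 2) = 6 - (2*A - 2) = 6 - (-2 + 2*A) = 6 + (2 - 2*A) = 8 - 2*A)
(7*1 + 2) + ((z(-3, -3)*0)*6)*(-82) = (7*1 + 2) + (((8 - 2*(-3))*0)*6)*(-82) = (7 + 2) + (((8 + 6)*0)*6)*(-82) = 9 + ((14*0)*6)*(-82) = 9 + (0*6)*(-82) = 9 + 0*(-82) = 9 + 0 = 9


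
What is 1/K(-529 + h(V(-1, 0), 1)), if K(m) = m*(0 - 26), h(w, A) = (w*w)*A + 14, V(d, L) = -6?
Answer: 1/12454 ≈ 8.0295e-5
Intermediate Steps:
h(w, A) = 14 + A*w² (h(w, A) = w²*A + 14 = A*w² + 14 = 14 + A*w²)
K(m) = -26*m (K(m) = m*(-26) = -26*m)
1/K(-529 + h(V(-1, 0), 1)) = 1/(-26*(-529 + (14 + 1*(-6)²))) = 1/(-26*(-529 + (14 + 1*36))) = 1/(-26*(-529 + (14 + 36))) = 1/(-26*(-529 + 50)) = 1/(-26*(-479)) = 1/12454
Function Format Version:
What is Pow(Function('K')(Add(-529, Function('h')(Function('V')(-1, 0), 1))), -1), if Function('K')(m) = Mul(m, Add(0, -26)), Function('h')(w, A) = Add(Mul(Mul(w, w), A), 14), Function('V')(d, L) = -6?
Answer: Rational(1, 12454) ≈ 8.0295e-5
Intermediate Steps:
Function('h')(w, A) = Add(14, Mul(A, Pow(w, 2))) (Function('h')(w, A) = Add(Mul(Pow(w, 2), A), 14) = Add(Mul(A, Pow(w, 2)), 14) = Add(14, Mul(A, Pow(w, 2))))
Function('K')(m) = Mul(-26, m) (Function('K')(m) = Mul(m, -26) = Mul(-26, m))
Pow(Function('K')(Add(-529, Function('h')(Function('V')(-1, 0), 1))), -1) = Pow(Mul(-26, Add(-529, Add(14, Mul(1, Pow(-6, 2))))), -1) = Pow(Mul(-26, Add(-529, Add(14, Mul(1, 36)))), -1) = Pow(Mul(-26, Add(-529, Add(14, 36))), -1) = Pow(Mul(-26, Add(-529, 50)), -1) = Pow(Mul(-26, -479), -1) = Pow(12454, -1) = Rational(1, 12454)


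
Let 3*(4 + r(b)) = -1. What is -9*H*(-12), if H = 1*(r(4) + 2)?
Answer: -252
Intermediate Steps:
r(b) = -13/3 (r(b) = -4 + (⅓)*(-1) = -4 - ⅓ = -13/3)
H = -7/3 (H = 1*(-13/3 + 2) = 1*(-7/3) = -7/3 ≈ -2.3333)
-9*H*(-12) = -9*(-7/3)*(-12) = 21*(-12) = -252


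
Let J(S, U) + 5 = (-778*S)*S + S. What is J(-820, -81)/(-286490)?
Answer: 104625605/57298 ≈ 1826.0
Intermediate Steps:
J(S, U) = -5 + S - 778*S² (J(S, U) = -5 + ((-778*S)*S + S) = -5 + (-778*S² + S) = -5 + (S - 778*S²) = -5 + S - 778*S²)
J(-820, -81)/(-286490) = (-5 - 820 - 778*(-820)²)/(-286490) = (-5 - 820 - 778*672400)*(-1/286490) = (-5 - 820 - 523127200)*(-1/286490) = -523128025*(-1/286490) = 104625605/57298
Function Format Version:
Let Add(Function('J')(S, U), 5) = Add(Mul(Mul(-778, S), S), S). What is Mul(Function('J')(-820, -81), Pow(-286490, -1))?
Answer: Rational(104625605, 57298) ≈ 1826.0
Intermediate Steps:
Function('J')(S, U) = Add(-5, S, Mul(-778, Pow(S, 2))) (Function('J')(S, U) = Add(-5, Add(Mul(Mul(-778, S), S), S)) = Add(-5, Add(Mul(-778, Pow(S, 2)), S)) = Add(-5, Add(S, Mul(-778, Pow(S, 2)))) = Add(-5, S, Mul(-778, Pow(S, 2))))
Mul(Function('J')(-820, -81), Pow(-286490, -1)) = Mul(Add(-5, -820, Mul(-778, Pow(-820, 2))), Pow(-286490, -1)) = Mul(Add(-5, -820, Mul(-778, 672400)), Rational(-1, 286490)) = Mul(Add(-5, -820, -523127200), Rational(-1, 286490)) = Mul(-523128025, Rational(-1, 286490)) = Rational(104625605, 57298)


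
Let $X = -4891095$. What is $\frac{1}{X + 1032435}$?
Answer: $- \frac{1}{3858660} \approx -2.5916 \cdot 10^{-7}$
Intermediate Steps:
$\frac{1}{X + 1032435} = \frac{1}{-4891095 + 1032435} = \frac{1}{-3858660} = - \frac{1}{3858660}$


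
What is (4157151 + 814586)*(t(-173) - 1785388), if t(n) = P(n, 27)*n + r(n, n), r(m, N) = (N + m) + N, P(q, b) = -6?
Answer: -8873899247453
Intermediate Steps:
r(m, N) = m + 2*N
t(n) = -3*n (t(n) = -6*n + (n + 2*n) = -6*n + 3*n = -3*n)
(4157151 + 814586)*(t(-173) - 1785388) = (4157151 + 814586)*(-3*(-173) - 1785388) = 4971737*(519 - 1785388) = 4971737*(-1784869) = -8873899247453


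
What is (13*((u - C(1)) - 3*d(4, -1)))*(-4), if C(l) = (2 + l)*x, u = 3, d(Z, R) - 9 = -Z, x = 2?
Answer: 936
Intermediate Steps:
d(Z, R) = 9 - Z
C(l) = 4 + 2*l (C(l) = (2 + l)*2 = 4 + 2*l)
(13*((u - C(1)) - 3*d(4, -1)))*(-4) = (13*((3 - (4 + 2*1)) - 3*(9 - 1*4)))*(-4) = (13*((3 - (4 + 2)) - 3*(9 - 4)))*(-4) = (13*((3 - 1*6) - 3*5))*(-4) = (13*((3 - 6) - 15))*(-4) = (13*(-3 - 15))*(-4) = (13*(-18))*(-4) = -234*(-4) = 936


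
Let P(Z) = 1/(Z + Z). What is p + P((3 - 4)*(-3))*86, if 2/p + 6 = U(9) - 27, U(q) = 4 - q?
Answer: 814/57 ≈ 14.281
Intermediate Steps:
P(Z) = 1/(2*Z)
p = -1/19 (p = 2/(-6 + ((4 - 1*9) - 27)) = 2/(-6 + ((4 - 9) - 27)) = 2/(-6 + (-5 - 27)) = 2/(-6 - 32) = 2/(-38) = 2*(-1/38) = -1/19 ≈ -0.052632)
p + P((3 - 4)*(-3))*86 = -1/19 + (1/(2*(((3 - 4)*(-3)))))*86 = -1/19 + (1/(2*((-1*(-3)))))*86 = -1/19 + ((½)/3)*86 = -1/19 + ((½)*(⅓))*86 = -1/19 + (⅙)*86 = -1/19 + 43/3 = 814/57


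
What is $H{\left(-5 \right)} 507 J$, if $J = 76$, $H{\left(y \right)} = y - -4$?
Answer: $-38532$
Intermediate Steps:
$H{\left(y \right)} = 4 + y$ ($H{\left(y \right)} = y + 4 = 4 + y$)
$H{\left(-5 \right)} 507 J = \left(4 - 5\right) 507 \cdot 76 = \left(-1\right) 507 \cdot 76 = \left(-507\right) 76 = -38532$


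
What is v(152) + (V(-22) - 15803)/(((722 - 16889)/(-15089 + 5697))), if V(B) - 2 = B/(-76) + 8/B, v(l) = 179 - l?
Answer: -30925140523/3378903 ≈ -9152.4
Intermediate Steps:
V(B) = 2 + 8/B - B/76 (V(B) = 2 + (B/(-76) + 8/B) = 2 + (B*(-1/76) + 8/B) = 2 + (-B/76 + 8/B) = 2 + (8/B - B/76) = 2 + 8/B - B/76)
v(152) + (V(-22) - 15803)/(((722 - 16889)/(-15089 + 5697))) = (179 - 1*152) + ((2 + 8/(-22) - 1/76*(-22)) - 15803)/(((722 - 16889)/(-15089 + 5697))) = (179 - 152) + ((2 + 8*(-1/22) + 11/38) - 15803)/((-16167/(-9392))) = 27 + ((2 - 4/11 + 11/38) - 15803)/((-16167*(-1/9392))) = 27 + (805/418 - 15803)/(16167/9392) = 27 - 6604849/418*9392/16167 = 27 - 31016370904/3378903 = -30925140523/3378903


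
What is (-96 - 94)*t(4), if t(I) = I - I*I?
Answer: 2280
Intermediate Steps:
t(I) = I - I**2
(-96 - 94)*t(4) = (-96 - 94)*(4*(1 - 1*4)) = -760*(1 - 4) = -760*(-3) = -190*(-12) = 2280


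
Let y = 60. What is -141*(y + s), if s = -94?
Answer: 4794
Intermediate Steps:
-141*(y + s) = -141*(60 - 94) = -141*(-34) = 4794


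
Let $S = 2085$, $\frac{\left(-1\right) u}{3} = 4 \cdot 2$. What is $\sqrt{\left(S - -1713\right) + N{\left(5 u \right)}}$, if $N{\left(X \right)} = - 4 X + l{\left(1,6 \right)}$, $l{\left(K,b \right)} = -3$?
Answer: $15 \sqrt{19} \approx 65.384$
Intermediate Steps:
$u = -24$ ($u = - 3 \cdot 4 \cdot 2 = \left(-3\right) 8 = -24$)
$N{\left(X \right)} = -3 - 4 X$ ($N{\left(X \right)} = - 4 X - 3 = -3 - 4 X$)
$\sqrt{\left(S - -1713\right) + N{\left(5 u \right)}} = \sqrt{\left(2085 - -1713\right) - \left(3 + 4 \cdot 5 \left(-24\right)\right)} = \sqrt{\left(2085 + 1713\right) - -477} = \sqrt{3798 + \left(-3 + 480\right)} = \sqrt{3798 + 477} = \sqrt{4275} = 15 \sqrt{19}$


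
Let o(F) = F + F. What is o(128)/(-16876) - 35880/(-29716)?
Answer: 1624738/1362737 ≈ 1.1923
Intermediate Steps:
o(F) = 2*F
o(128)/(-16876) - 35880/(-29716) = (2*128)/(-16876) - 35880/(-29716) = 256*(-1/16876) - 35880*(-1/29716) = -64/4219 + 390/323 = 1624738/1362737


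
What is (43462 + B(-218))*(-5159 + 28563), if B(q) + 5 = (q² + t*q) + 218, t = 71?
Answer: 1772174284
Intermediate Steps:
B(q) = 213 + q² + 71*q (B(q) = -5 + ((q² + 71*q) + 218) = -5 + (218 + q² + 71*q) = 213 + q² + 71*q)
(43462 + B(-218))*(-5159 + 28563) = (43462 + (213 + (-218)² + 71*(-218)))*(-5159 + 28563) = (43462 + (213 + 47524 - 15478))*23404 = (43462 + 32259)*23404 = 75721*23404 = 1772174284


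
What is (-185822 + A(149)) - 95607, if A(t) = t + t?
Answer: -281131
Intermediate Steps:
A(t) = 2*t
(-185822 + A(149)) - 95607 = (-185822 + 2*149) - 95607 = (-185822 + 298) - 95607 = -185524 - 95607 = -281131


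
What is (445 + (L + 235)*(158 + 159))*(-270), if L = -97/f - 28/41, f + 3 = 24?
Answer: -5676861150/287 ≈ -1.9780e+7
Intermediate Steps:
f = 21 (f = -3 + 24 = 21)
L = -4565/861 (L = -97/21 - 28/41 = -4565/861 ≈ -5.3020)
(445 + (L + 235)*(158 + 159))*(-270) = (445 + (-4565/861 + 235)*(158 + 159))*(-270) = (445 + (197770/861)*317)*(-270) = (445 + 62693090/861)*(-270) = (63076235/861)*(-270) = -5676861150/287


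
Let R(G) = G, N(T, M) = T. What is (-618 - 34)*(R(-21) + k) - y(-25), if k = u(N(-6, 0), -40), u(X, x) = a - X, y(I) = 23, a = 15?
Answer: -23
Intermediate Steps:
u(X, x) = 15 - X
k = 21 (k = 15 - 1*(-6) = 15 + 6 = 21)
(-618 - 34)*(R(-21) + k) - y(-25) = (-618 - 34)*(-21 + 21) - 1*23 = -652*0 - 23 = 0 - 23 = -23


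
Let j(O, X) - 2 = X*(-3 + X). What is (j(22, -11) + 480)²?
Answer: 404496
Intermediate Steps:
j(O, X) = 2 + X*(-3 + X)
(j(22, -11) + 480)² = ((2 + (-11)² - 3*(-11)) + 480)² = ((2 + 121 + 33) + 480)² = (156 + 480)² = 636² = 404496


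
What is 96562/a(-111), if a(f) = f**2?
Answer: 96562/12321 ≈ 7.8372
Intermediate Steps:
96562/a(-111) = 96562/((-111)**2) = 96562/12321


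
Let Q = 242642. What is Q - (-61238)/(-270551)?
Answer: 65646974504/270551 ≈ 2.4264e+5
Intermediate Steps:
Q - (-61238)/(-270551) = 242642 - (-61238)/(-270551) = 242642 - (-61238)*(-1)/270551 = 242642 - 1*61238/270551 = 242642 - 61238/270551 = 65646974504/270551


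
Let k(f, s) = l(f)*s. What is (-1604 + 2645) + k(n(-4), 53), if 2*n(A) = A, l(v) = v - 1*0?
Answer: 935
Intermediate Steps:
l(v) = v (l(v) = v + 0 = v)
n(A) = A/2
k(f, s) = f*s
(-1604 + 2645) + k(n(-4), 53) = (-1604 + 2645) + ((½)*(-4))*53 = 1041 - 2*53 = 1041 - 106 = 935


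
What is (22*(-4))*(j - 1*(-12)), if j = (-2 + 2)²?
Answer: -1056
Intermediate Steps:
j = 0 (j = 0² = 0)
(22*(-4))*(j - 1*(-12)) = (22*(-4))*(0 - 1*(-12)) = -88*(0 + 12) = -88*12 = -1056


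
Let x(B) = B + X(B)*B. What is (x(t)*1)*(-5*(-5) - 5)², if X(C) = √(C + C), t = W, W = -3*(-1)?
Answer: 1200 + 1200*√6 ≈ 4139.4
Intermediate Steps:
W = 3
t = 3
X(C) = √2*√C (X(C) = √(2*C) = √2*√C)
x(B) = B + √2*B^(3/2) (x(B) = B + (√2*√B)*B = B + √2*B^(3/2))
(x(t)*1)*(-5*(-5) - 5)² = ((3 + √2*3^(3/2))*1)*(-5*(-5) - 5)² = ((3 + √2*(3*√3))*1)*(25 - 5)² = ((3 + 3*√6)*1)*20² = (3 + 3*√6)*400 = 1200 + 1200*√6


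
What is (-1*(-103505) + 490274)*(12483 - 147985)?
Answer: -80458242058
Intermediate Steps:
(-1*(-103505) + 490274)*(12483 - 147985) = (103505 + 490274)*(-135502) = 593779*(-135502) = -80458242058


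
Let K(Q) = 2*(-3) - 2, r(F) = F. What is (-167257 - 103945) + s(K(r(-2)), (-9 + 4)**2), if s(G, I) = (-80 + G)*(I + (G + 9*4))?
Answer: -275866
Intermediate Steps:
K(Q) = -8 (K(Q) = -6 - 2 = -8)
s(G, I) = (-80 + G)*(36 + G + I) (s(G, I) = (-80 + G)*(I + (G + 36)) = (-80 + G)*(I + (36 + G)) = (-80 + G)*(36 + G + I))
(-167257 - 103945) + s(K(r(-2)), (-9 + 4)**2) = (-167257 - 103945) + (-2880 + (-8)**2 - 80*(-9 + 4)**2 - 44*(-8) - 8*(-9 + 4)**2) = -271202 + (-2880 + 64 - 80*(-5)**2 + 352 - 8*(-5)**2) = -271202 + (-2880 + 64 - 80*25 + 352 - 8*25) = -271202 + (-2880 + 64 - 2000 + 352 - 200) = -271202 - 4664 = -275866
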